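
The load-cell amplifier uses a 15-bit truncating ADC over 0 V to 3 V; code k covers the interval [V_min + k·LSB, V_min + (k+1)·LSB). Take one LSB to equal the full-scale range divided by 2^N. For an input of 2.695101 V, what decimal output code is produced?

29437

Range is 3 V. LSB = 3 V / 2^15 ≈ 91.55 µV.
V_in − V_min = 2.695101 − (0) = 2.695101 V.
Divide by LSB: 2.695101 × 32768/3 = 29437.6899.
Truncating gives code 29437.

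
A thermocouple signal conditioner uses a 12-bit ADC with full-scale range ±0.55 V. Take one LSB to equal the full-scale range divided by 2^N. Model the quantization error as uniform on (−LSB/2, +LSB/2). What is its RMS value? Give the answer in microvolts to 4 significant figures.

Full-scale range = 0.55 V − (-0.55 V) = 1.1 V.
LSB = 1.1 V / 2^12 = 268.555 µV.
V_rms = LSB/√12 = 268.555 µV / √12 = 77.53 µV.

77.53 µV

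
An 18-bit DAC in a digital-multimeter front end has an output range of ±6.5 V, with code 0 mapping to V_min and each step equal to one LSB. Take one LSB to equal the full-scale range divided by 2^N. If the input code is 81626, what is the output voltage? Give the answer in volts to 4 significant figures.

-2.452 V

Full-scale range = 6.5 V − (-6.5 V) = 13 V. LSB = 13 V / 2^18.
V_out = -6.5 + 81626 × (13/262144) V
      = -6.5 + 4.04792 = -2.45208 V.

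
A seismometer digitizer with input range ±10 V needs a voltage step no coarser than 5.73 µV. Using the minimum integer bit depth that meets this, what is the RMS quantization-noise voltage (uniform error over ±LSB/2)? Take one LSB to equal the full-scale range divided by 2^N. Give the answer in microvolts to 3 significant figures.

1.38 µV

Range = 10 − (-10) = 20 V.
Levels needed ≥ 20/5.73 µV = 3.490e6. 2^22 = 4194304 suffices, so N_min = 22.
LSB = 20 V ÷ 2^22 = 20/4194304 V = 4.7684 µV.
RMS noise = LSB/√12 = 1.38 µV.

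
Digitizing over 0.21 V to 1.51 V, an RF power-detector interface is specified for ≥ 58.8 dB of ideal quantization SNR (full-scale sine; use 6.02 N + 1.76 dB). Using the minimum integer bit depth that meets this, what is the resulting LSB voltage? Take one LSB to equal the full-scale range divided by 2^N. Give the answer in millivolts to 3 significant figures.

The full-scale span is 1.51 − (0.21) = 1.3 V.
6.02 N + 1.76 ≥ 58.8 gives N ≥ 9.475, so the minimum integer is 10.
LSB = 1.3 V ÷ 2^10 = 1.3/1024 V = 1.27 mV.

1.27 mV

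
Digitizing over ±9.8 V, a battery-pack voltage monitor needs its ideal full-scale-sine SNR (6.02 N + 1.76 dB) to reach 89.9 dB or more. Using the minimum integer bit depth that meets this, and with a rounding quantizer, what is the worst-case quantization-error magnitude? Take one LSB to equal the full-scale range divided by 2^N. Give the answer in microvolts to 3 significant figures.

299 µV

The full-scale span is 9.8 − (-9.8) = 19.6 V.
Required N = ⌈(89.9 − 1.76)/6.02⌉ = ⌈14.641⌉ = 15.
LSB = 19.6 V ÷ 2^15 = 19.6/32768 V = 0.59814 mV.
Max error for round-to-nearest is LSB/2 = 299 µV.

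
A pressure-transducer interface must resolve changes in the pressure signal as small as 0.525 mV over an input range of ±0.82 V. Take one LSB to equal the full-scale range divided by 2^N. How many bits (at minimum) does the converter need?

Full-scale range = 0.82 V − (-0.82 V) = 1.64 V.
Required number of levels: 1.64/0.525 mV = 3123.8; smallest N with 2^N ≥ that is 12.

12 bits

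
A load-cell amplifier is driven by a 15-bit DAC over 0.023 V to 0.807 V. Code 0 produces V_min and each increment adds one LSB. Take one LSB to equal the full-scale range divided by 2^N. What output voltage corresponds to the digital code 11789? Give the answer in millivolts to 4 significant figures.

Range = 0.807 − (0.023) = 0.784 V. LSB = 0.784 V / 2^15.
V_out = 0.023 + 11789 × (0.784/32768) V
      = 0.023 V + 0.282061 V = 0.305061 V.

305.1 mV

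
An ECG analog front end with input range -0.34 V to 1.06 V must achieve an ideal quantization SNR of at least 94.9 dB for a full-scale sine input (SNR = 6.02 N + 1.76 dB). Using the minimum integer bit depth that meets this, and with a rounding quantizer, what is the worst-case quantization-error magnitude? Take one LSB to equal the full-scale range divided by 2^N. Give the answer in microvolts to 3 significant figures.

The full-scale span is 1.06 − (-0.34) = 1.4 V.
Required N = ⌈(94.9 − 1.76)/6.02⌉ = ⌈15.472⌉ = 16.
One LSB is 1.4 V / 65536 = 21.362 µV.
|e|_max = LSB/2 = 10.7 µV.

10.7 µV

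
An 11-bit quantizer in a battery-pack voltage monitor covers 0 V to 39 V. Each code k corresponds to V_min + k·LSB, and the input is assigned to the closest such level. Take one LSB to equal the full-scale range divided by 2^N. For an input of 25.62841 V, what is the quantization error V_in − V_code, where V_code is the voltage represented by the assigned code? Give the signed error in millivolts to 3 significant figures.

Range is 39 V. LSB = 39 V / 2^11 ≈ 19.04 mV.
Position in LSBs: (25.62841 − (0)) × 2048/39 = 1345.8201; rounding gives k = 1346.
V_code = V_min + k × range/2^11 = 0 + 1346 × 39/2048 = 25.63183594 V.
Error = V_in − V_code = 25.62841 − (25.63183594) = −3.43 mV.

−3.43 mV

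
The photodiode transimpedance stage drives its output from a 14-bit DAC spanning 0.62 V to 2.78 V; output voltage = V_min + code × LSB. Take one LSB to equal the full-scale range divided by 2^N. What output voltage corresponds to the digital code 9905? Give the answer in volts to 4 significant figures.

Span: 2.78 V − (0.62 V) = 2.16 V. LSB = 2.16 V / 2^14.
Output = V_min + (9905/16384) × range = 0.62 + 0.604553 × 2.16 V
      = 0.62 V + 1.30583 V = 1.92583 V.

1.926 V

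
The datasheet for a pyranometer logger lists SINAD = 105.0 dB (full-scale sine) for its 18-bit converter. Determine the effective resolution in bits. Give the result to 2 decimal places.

(105.0 − 1.76) / 6.02 = 103.24/6.02 = 17.1495 effective bits.

17.15 bits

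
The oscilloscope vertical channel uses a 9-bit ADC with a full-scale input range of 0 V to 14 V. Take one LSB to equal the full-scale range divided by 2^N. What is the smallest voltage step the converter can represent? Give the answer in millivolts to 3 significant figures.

27.3 mV

V_FS = 14 V.
Number of codes = 2^9 = 512.
LSB = 14 V / 2^9 = 27.3 mV.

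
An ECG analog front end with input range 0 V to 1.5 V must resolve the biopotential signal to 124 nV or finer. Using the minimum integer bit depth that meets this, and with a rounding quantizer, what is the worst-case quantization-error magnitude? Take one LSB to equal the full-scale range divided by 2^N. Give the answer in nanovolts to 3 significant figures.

44.7 nV

Range is 1.5 V.
Need 2^N ≥ 1.5 V / 124 nV = 1.210e7 → N_min = 24.
Step size = 1.5/16777216 V = 89.407 nV.
|e|_max = LSB/2 = 44.7 nV.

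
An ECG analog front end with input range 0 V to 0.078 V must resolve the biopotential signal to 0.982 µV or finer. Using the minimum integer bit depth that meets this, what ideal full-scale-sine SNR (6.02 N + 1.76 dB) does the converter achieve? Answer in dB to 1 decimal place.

Full-scale range = 0.078 V.
Required number of levels: 0.078/0.982 µV = 79430; smallest N with 2^N ≥ that is 17.
Ideal SNR at N = 17: 6.02·17 + 1.76 = 104.1 dB.

104.1 dB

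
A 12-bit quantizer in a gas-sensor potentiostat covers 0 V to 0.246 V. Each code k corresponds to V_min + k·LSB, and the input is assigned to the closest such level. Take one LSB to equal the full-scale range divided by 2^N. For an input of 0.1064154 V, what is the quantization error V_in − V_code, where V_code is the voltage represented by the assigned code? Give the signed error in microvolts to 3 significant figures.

−8.43 µV

Full-scale range = 0.246 V. LSB = 0.246 V / 2^12 ≈ 60.06 µV.
(V_in − V_min)/LSB = (0.1064154 − (0)) × 4096/0.246 = 1771.8597 → nearest code k = 1772.
Reconstructed level: 0 + 1772 × 0.246/4096 V = 0.1064238281 V.
V_in − V_code = 0.1064154 − (0.1064238281) = −8.43 µV.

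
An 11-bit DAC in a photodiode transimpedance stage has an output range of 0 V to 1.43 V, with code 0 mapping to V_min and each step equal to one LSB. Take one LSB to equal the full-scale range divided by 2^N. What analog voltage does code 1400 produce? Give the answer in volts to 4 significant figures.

Full-scale range = 1.43 V. LSB = 1.43 V / 2^11.
V_out = 0 + 1400 × (1.43/2048) V
      = 0 + 0.977539 = 0.977539 V.

0.9775 V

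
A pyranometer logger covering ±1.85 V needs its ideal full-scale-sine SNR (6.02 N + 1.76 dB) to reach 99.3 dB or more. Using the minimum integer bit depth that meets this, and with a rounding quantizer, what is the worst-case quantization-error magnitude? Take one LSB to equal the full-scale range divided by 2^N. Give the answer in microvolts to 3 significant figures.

14.1 µV

Range = 1.85 − (-1.85) = 3.7 V.
N ≥ (99.3 − 1.76)/6.02 = 16.203 → N_min = 17.
LSB = 3.7 V ÷ 2^17 = 3.7/131072 V = 28.229 µV.
|e|_max = LSB/2 = 14.1 µV.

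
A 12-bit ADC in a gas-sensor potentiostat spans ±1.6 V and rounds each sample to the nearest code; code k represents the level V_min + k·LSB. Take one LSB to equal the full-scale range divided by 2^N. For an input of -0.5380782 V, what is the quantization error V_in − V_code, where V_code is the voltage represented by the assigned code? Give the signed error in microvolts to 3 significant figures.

+203 µV

Span: 1.6 V − (-1.6 V) = 3.2 V. LSB = 3.2 V / 2^12 ≈ 0.7813 mV.
Position in LSBs: (-0.5380782 − (-1.6)) × 4096/3.2 = 1359.2599; rounding gives k = 1359.
Reconstructed level: -1.6 + 1359 × 3.2/4096 V = -0.5382812500 V.
Error = V_in − V_code = -0.5380782 − (-0.5382812500) = +203 µV.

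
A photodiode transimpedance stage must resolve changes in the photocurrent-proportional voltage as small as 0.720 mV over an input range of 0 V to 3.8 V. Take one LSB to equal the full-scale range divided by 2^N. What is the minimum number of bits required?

V_FS = 3.8 V.
Required number of levels: 3.8/0.720 mV = 5277.8; smallest N with 2^N ≥ that is 13.

13 bits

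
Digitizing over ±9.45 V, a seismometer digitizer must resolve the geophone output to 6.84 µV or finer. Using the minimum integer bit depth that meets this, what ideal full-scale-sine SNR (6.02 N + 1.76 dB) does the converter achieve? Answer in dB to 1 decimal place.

134.2 dB

The full-scale span is 9.45 − (-9.45) = 18.9 V.
Need 2^N ≥ 18.9 V / 6.84 µV = 2.763e6 → N_min = 22.
Ideal SNR at N = 22: 6.02·22 + 1.76 = 134.2 dB.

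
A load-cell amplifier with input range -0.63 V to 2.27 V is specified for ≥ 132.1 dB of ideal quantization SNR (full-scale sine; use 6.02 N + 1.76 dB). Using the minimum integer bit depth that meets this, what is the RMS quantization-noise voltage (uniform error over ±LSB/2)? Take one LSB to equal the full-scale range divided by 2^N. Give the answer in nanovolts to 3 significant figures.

200 nV

The full-scale span is 2.27 − (-0.63) = 2.9 V.
N ≥ (132.1 − 1.76)/6.02 = 21.651 → N_min = 22.
LSB = 2.9 V / 2^22 = 0.69141 µV.
σ_q = LSB/√12 = 0.69141 µV/3.4641 = 200 nV.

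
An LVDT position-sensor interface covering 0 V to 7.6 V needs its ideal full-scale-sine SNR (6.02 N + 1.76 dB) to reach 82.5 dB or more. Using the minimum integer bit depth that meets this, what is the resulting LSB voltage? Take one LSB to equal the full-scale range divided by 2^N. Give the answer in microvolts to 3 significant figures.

Span = 7.6 V.
N ≥ (82.5 − 1.76)/6.02 = 13.412 → N_min = 14.
LSB = 7.6 V ÷ 2^14 = 7.6/16384 V = 464 µV.

464 µV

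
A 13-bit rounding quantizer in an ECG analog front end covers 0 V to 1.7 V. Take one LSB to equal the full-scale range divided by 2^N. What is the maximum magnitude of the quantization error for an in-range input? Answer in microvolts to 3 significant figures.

Span = 1.7 V.
Step size = 1.7/8192 V = 207.52 µV.
Worst-case error for round-to-nearest is half an LSB: 104 µV.

104 µV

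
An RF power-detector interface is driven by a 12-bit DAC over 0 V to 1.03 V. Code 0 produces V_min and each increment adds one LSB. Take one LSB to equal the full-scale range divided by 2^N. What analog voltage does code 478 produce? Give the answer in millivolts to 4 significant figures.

Full-scale range = 1.03 V. LSB = 1.03 V / 2^12.
V_out = V_min + code × LSB = 0 V + 478 × 1.03 V / 4096
      = 0 + 0.120200 = 0.120200 V.

120.2 mV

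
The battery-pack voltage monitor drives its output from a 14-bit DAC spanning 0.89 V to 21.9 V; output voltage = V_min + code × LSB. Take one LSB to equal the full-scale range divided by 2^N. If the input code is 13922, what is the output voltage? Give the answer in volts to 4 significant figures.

Span: 21.9 V − (0.89 V) = 21.01 V. LSB = 21.01 V / 2^14.
V_out = 0.89 + 13922 × (21.01/16384) V
      = 0.89 + 17.8529 = 18.7429 V.

18.74 V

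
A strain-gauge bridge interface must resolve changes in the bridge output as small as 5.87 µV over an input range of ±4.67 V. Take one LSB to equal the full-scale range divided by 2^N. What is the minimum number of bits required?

21 bits

Span: 4.67 V − (-4.67 V) = 9.34 V.
Levels needed ≥ 9.34/5.87 µV = 1.591e6. 2^21 = 2097152 suffices, so N_min = 21.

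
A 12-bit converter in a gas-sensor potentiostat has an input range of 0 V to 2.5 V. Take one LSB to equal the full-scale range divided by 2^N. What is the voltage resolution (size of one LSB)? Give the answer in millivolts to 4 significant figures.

0.6104 mV

Full-scale range = 2.5 V.
There are 2^12 = 4096 steps.
Step size = 2.5/4096 V = 0.6104 mV.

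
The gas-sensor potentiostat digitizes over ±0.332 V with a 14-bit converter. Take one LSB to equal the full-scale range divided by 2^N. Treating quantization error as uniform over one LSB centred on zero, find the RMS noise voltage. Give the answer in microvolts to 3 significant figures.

11.7 µV

Range = 0.332 − (-0.332) = 0.664 V.
One LSB is 0.664 V / 16384 = 40.527 µV.
For a uniform distribution on [−LSB/2, +LSB/2], V_rms = LSB/√12 = 40.527 µV/3.4641 = 11.7 µV.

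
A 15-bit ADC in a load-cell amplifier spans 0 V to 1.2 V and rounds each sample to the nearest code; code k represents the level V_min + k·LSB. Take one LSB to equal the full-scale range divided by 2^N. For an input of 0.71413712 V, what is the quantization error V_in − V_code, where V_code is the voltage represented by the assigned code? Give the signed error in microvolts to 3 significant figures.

Span = 1.2 V. LSB = 1.2 V / 2^15 ≈ 36.62 µV.
Position in LSBs: (0.71413712 − (0)) × 32768/1.2 = 19500.7043; rounding gives k = 19501.
Reconstructed level: 0 + 19501 × 1.2/32768 V = 0.71414794922 V.
Error = V_in − V_code = 0.71413712 − (0.71414794922) = −10.8 µV.

−10.8 µV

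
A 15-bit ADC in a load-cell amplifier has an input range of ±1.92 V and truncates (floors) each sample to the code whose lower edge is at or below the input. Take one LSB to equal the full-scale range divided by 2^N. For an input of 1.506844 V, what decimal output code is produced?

29242

The full-scale span is 1.92 − (-1.92) = 3.84 V. LSB = 3.84 V / 2^15 ≈ 117.2 µV.
V_in − V_min = 1.506844 − (-1.92) = 3.426844 V.
Divide by LSB: 3.426844 × 32768/3.84 = 29242.4021.
Truncating gives code 29242.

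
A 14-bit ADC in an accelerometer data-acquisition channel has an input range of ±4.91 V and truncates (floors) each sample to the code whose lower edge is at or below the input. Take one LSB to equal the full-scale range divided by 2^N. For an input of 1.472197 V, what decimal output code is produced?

10648

Span: 4.91 V − (-4.91 V) = 9.82 V. LSB = 9.82 V / 2^14 ≈ 0.5994 mV.
(V_in − V_min) × 2^14/range = (1.472197 − (-4.91)) × 16384/9.82 = 10648.260.
Floor → code = 10648.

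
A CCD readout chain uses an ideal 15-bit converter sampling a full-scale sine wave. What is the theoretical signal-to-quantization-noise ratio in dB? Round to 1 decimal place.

SNR = 6.02·15 + 1.76 = 92.06 dB.

92.1 dB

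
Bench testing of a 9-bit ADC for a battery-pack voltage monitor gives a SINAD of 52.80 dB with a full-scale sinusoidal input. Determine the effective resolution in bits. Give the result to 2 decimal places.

(52.80 − 1.76) / 6.02 = 51.04/6.02 = 8.4784 effective bits.

8.48 bits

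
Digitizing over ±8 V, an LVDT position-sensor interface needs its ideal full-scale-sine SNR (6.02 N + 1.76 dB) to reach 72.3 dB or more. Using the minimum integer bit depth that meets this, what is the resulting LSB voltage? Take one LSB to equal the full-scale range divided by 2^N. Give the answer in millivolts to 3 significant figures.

3.91 mV

Range = 8 − (-8) = 16 V.
Required N = ⌈(72.3 − 1.76)/6.02⌉ = ⌈11.718⌉ = 12.
LSB = 16 V / 2^12 = 3.91 mV.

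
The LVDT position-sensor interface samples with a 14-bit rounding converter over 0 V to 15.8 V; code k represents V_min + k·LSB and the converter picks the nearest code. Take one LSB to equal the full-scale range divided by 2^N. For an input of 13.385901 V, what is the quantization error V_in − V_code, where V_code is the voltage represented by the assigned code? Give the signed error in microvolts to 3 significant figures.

−317 µV

Range is 15.8 V. LSB = 15.8 V / 2^14 ≈ 0.9644 mV.
(13.385901 − (0)) / LSB = 13.385901 × 16384/15.8 = 13880.6710. Nearest integer: k = 13881.
V_code = 0 + (13881/16384) × 15.8 = 13.386218262 V.
V_in − V_code = 13.385901 − (13.386218262) = −317 µV.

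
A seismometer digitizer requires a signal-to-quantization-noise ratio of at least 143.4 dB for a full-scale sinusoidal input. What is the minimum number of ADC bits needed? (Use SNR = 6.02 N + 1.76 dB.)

Required N = ⌈(143.4 − 1.76)/6.02⌉ = ⌈23.528⌉ = 24.

24 bits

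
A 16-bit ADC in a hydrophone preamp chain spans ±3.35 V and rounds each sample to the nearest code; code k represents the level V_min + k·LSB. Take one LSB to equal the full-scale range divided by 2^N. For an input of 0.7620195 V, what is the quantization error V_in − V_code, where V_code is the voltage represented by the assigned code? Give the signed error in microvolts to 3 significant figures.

−31.9 µV

Span: 3.35 V − (-3.35 V) = 6.7 V. LSB = 6.7 V / 2^16 ≈ 102.2 µV.
(0.7620195 − (-3.35)) / LSB = 4.1120195 × 65536/6.7 = 40221.6881. Nearest integer: k = 40222.
V_code = -3.35 + (40222/65536) × 6.7 = 0.76205139160 V.
V_in − V_code = 0.7620195 − (0.76205139160) = −31.9 µV.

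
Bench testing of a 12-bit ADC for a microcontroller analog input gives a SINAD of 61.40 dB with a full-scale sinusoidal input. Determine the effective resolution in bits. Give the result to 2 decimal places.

ENOB = (SINAD − 1.76) / 6.02 = (61.40 − 1.76) / 6.02 = 59.64 / 6.02 = 9.9070.

9.91 bits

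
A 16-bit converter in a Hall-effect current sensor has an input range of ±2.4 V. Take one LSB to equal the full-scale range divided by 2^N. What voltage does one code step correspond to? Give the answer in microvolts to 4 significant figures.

Range = 2.4 − (-2.4) = 4.8 V.
Number of codes = 2^16 = 65536.
LSB = 4.8 V ÷ 2^16 = 4.8/65536 V = 73.24 µV.

73.24 µV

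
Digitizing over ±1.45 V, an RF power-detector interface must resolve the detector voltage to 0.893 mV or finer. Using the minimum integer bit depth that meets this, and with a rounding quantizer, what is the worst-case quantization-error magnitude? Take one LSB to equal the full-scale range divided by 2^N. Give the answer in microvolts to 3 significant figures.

Full-scale range = 1.45 V − (-1.45 V) = 2.9 V.
2.9 V / 0.893 mV = 3247. Since 2^11 = 2048 and 2^12 = 4096, N = 12.
Step size = 2.9/4096 V = 0.70801 mV.
Half an LSB is 354 µV.

354 µV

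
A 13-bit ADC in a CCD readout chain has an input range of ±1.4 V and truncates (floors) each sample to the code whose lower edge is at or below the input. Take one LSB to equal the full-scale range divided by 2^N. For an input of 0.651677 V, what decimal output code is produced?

6002

The full-scale span is 1.4 − (-1.4) = 2.8 V. LSB = 2.8 V / 2^13 ≈ 341.8 µV.
V_in − V_min = 0.651677 − (-1.4) = 2.051677 V.
Divide by LSB: 2.051677 × 8192/2.8 = 6002.6207.
Truncating gives code 6002.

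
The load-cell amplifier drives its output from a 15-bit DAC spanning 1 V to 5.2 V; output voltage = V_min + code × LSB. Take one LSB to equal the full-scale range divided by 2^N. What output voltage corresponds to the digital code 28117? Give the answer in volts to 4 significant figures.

Span: 5.2 V − (1 V) = 4.2 V. LSB = 4.2 V / 2^15.
V_out = V_min + code × LSB = 1 V + 28117 × 4.2 V / 32768
      = 1 V + 3.60386 V = 4.60386 V.

4.604 V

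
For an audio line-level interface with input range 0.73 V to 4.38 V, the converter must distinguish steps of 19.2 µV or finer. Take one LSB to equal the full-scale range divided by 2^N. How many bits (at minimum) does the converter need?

18 bits

Full-scale range = 4.38 V − (0.73 V) = 3.65 V.
Required number of levels: 3.65/19.2 µV = 190100; smallest N with 2^N ≥ that is 18.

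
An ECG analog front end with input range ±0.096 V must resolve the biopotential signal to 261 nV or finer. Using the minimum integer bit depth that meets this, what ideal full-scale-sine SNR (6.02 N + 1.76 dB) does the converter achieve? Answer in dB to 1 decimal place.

Span: 0.096 V − (-0.096 V) = 0.192 V.
Need 2^N ≥ 0.192 V / 261 nV = 735600 → N_min = 20.
6.02(20) + 1.76 = 122.16 dB.

122.2 dB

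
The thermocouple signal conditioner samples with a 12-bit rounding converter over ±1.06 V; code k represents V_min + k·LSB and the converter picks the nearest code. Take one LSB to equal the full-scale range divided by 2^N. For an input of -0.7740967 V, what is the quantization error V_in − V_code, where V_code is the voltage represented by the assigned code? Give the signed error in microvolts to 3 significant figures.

Full-scale range = 1.06 V − (-1.06 V) = 2.12 V. LSB = 2.12 V / 2^12 ≈ 0.5176 mV.
(-0.7740967 − (-1.06)) / LSB = 0.2859033 × 4096/2.12 = 552.3868. Nearest integer: k = 552.
Reconstructed level: -1.06 + 552 × 2.12/4096 V = -0.7742968750 V.
e = -0.7740967 − (-0.7742968750) = +200 µV.

+200 µV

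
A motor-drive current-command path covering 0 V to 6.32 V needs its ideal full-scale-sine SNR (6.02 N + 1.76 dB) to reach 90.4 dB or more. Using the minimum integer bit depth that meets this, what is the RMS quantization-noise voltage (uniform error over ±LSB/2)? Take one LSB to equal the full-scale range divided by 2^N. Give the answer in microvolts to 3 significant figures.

55.7 µV

Range is 6.32 V.
Solving 6.02 N ≥ 90.4 − 1.76: N ≥ 14.724. Round up → N = 15.
One LSB is 6.32 V / 32768 = 192.87 µV.
RMS noise = LSB/√12 = 55.7 µV.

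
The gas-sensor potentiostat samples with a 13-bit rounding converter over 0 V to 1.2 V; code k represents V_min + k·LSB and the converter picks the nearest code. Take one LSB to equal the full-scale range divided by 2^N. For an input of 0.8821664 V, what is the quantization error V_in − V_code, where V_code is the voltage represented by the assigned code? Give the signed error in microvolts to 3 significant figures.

Span = 1.2 V. LSB = 1.2 V / 2^13 ≈ 146.5 µV.
(V_in − V_min)/LSB = (0.8821664 − (0)) × 8192/1.2 = 6022.2560 → nearest code k = 6022.
Reconstructed level: 0 + 6022 × 1.2/8192 V = 0.8821289063 V.
e = 0.8821664 − (0.8821289063) = +37.5 µV.

+37.5 µV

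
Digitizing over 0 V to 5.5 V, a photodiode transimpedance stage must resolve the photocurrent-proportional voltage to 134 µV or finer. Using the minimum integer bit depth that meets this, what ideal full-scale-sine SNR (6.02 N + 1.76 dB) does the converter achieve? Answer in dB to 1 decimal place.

Span = 5.5 V.
5.5 V / 134 µV = 41040. Since 2^15 = 32768 and 2^16 = 65536, N = 16.
Ideal SNR at N = 16: 6.02·16 + 1.76 = 98.1 dB.

98.1 dB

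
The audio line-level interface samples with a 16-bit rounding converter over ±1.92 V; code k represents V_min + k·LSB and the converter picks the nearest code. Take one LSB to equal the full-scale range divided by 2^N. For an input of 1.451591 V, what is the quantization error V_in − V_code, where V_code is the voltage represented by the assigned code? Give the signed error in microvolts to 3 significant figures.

The full-scale span is 1.92 − (-1.92) = 3.84 V. LSB = 3.84 V / 2^16 ≈ 58.59 µV.
Position in LSBs: (1.451591 − (-1.92)) × 65536/3.84 = 57541.8197; rounding gives k = 57542.
Reconstructed level: -1.92 + 57542 × 3.84/65536 V = 1.4516015625 V.
Error = V_in − V_code = 1.451591 − (1.4516015625) = −10.6 µV.

−10.6 µV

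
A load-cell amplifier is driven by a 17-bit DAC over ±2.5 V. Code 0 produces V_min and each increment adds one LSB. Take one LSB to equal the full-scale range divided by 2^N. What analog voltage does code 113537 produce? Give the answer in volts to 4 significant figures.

1.831 V

Span: 2.5 V − (-2.5 V) = 5 V. LSB = 5 V / 2^17.
V_out = V_min + code × LSB = -2.5 V + 113537 × 5 V / 131072
      = -2.5 + 4.33109 = 1.83109 V.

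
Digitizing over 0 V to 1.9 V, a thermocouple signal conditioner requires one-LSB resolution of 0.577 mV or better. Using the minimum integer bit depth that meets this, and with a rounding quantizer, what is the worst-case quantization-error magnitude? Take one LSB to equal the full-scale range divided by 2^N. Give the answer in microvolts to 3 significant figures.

Range is 1.9 V.
Required number of levels: 1.9/0.577 mV = 3292.9; smallest N with 2^N ≥ that is 12.
LSB = 1.9 V ÷ 2^12 = 1.9/4096 V = 463.87 µV.
|e|_max = LSB/2 = 232 µV.

232 µV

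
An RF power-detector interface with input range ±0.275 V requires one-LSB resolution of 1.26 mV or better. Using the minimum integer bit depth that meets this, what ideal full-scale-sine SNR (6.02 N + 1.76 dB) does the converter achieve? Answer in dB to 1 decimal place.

Full-scale range = 0.275 V − (-0.275 V) = 0.55 V.
Levels needed ≥ 0.55/1.26 mV = 436.5. 2^9 = 512 suffices, so N_min = 9.
6.02(9) + 1.76 = 55.94 dB.

55.9 dB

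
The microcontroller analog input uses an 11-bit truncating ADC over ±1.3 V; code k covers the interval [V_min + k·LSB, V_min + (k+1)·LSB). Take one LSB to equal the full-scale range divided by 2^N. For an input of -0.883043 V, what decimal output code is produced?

Span: 1.3 V − (-1.3 V) = 2.6 V. LSB = 2.6 V / 2^11 ≈ 1.270 mV.
V_in − V_min = -0.883043 − (-1.3) = 0.416957 V.
Divide by LSB: 0.416957 × 2048/2.6 = 328.4338.
Truncating gives code 328.

328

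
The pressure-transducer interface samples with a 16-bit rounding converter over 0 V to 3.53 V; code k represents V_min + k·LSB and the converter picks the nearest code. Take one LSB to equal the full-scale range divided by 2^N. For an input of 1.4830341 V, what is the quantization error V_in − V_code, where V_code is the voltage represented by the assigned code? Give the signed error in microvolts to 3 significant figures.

+9.66 µV

Span = 3.53 V. LSB = 3.53 V / 2^16 ≈ 53.86 µV.
(1.4830341 − (0)) / LSB = 1.4830341 × 65536/3.53 = 27533.1793. Nearest integer: k = 27533.
V_code = V_min + k × range/2^16 = 0 + 27533 × 3.53/65536 = 1.4830244446 V.
e = 1.4830341 − (1.4830244446) = +9.66 µV.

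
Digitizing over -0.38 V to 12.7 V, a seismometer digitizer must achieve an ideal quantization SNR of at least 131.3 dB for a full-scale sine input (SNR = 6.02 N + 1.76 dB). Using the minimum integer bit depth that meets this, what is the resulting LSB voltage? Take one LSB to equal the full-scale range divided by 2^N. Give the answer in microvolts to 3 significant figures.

The full-scale span is 12.7 − (-0.38) = 13.08 V.
Required N = ⌈(131.3 − 1.76)/6.02⌉ = ⌈21.518⌉ = 22.
Step size = 13.08/4194304 V = 3.12 µV.

3.12 µV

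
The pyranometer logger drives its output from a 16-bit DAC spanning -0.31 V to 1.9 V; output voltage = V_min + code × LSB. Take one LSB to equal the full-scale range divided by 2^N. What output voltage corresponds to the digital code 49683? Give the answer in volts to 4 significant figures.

1.365 V

Span: 1.9 V − (-0.31 V) = 2.21 V. LSB = 2.21 V / 2^16.
V_out = V_min + code × LSB = -0.31 V + 49683 × 2.21 V / 65536
      = -0.31 V + 1.67541 V = 1.36541 V.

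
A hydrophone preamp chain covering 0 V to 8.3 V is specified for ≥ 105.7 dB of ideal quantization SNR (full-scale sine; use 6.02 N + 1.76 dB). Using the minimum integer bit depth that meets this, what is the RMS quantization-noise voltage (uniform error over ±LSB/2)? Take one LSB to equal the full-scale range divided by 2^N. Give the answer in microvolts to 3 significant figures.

9.14 µV

Range is 8.3 V.
6.02 N + 1.76 ≥ 105.7 gives N ≥ 17.266, so the minimum integer is 18.
Step size = 8.3/262144 V = 31.662 µV.
σ_q = LSB/√12 = 31.662 µV/3.4641 = 9.14 µV.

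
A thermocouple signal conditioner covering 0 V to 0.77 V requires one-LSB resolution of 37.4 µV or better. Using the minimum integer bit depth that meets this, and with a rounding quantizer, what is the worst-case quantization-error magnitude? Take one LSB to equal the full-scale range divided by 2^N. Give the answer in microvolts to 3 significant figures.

11.7 µV

V_FS = 0.77 V.
0.77 V / 37.4 µV = 20590. Since 2^14 = 16384 and 2^15 = 32768, N = 15.
One LSB is 0.77 V / 32768 = 23.499 µV.
Half an LSB is 11.7 µV.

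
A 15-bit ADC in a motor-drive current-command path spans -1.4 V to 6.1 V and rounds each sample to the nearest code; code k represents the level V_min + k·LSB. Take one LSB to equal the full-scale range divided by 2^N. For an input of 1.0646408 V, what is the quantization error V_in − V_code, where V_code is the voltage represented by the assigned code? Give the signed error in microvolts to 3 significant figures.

+41.2 µV

Range = 6.1 − (-1.4) = 7.5 V. LSB = 7.5 V / 2^15 ≈ 228.9 µV.
Position in LSBs: (1.0646408 − (-1.4)) × 32768/7.5 = 10768.1800; rounding gives k = 10768.
V_code = -1.4 + (10768/32768) × 7.5 = 1.0645996094 V.
V_in − V_code = 1.0646408 − (1.0645996094) = +41.2 µV.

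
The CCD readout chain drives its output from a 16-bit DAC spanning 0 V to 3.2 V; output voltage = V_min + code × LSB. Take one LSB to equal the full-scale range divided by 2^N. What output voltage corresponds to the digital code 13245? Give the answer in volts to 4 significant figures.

Range is 3.2 V. LSB = 3.2 V / 2^16.
Output = V_min + (13245/65536) × range = 0 + 0.202103 × 3.2 V
      = 0 + 0.646729 = 0.646729 V.

0.6467 V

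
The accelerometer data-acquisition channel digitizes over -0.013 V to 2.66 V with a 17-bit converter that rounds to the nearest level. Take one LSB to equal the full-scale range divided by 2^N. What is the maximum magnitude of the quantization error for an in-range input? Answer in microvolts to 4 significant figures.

Span: 2.66 V − (-0.013 V) = 2.673 V.
Step size = 2.673/131072 V = 20.3934 µV.
A rounding quantizer has |error| ≤ LSB/2 = 10.20 µV.

10.20 µV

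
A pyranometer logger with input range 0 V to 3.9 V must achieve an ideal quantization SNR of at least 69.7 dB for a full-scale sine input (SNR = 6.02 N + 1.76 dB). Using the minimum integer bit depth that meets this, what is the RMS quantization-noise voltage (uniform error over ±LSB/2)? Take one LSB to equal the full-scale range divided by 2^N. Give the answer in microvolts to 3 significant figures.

275 µV

Range is 3.9 V.
6.02 N + 1.76 ≥ 69.7 gives N ≥ 11.286, so the minimum integer is 12.
One LSB is 3.9 V / 4096 = 0.95215 mV.
RMS noise = LSB/√12 = 275 µV.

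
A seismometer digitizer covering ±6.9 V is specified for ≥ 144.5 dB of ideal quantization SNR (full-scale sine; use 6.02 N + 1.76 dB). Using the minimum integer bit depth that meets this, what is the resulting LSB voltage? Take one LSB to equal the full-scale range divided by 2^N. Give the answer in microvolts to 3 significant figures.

The full-scale span is 6.9 − (-6.9) = 13.8 V.
N ≥ (144.5 − 1.76)/6.02 = 23.711 → N_min = 24.
LSB = 13.8 V ÷ 2^24 = 13.8/16777216 V = 0.823 µV.

0.823 µV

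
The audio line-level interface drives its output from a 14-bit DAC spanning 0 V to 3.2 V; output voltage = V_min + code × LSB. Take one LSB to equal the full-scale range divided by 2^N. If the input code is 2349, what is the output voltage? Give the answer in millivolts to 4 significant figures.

458.8 mV

Span = 3.2 V. LSB = 3.2 V / 2^14.
Output = V_min + (2349/16384) × range = 0 + 0.143372 × 3.2 V
      = 0 V + 0.458789 V = 0.458789 V.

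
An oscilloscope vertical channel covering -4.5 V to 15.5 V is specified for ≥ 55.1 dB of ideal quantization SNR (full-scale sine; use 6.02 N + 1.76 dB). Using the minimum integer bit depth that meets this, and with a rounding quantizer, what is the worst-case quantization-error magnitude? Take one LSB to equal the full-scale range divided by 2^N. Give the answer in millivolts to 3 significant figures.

19.5 mV

Span: 15.5 V − (-4.5 V) = 20 V.
Required N = ⌈(55.1 − 1.76)/6.02⌉ = ⌈8.860⌉ = 9.
LSB = 20 V ÷ 2^9 = 20/512 V = 39.063 mV.
Half an LSB is 19.5 mV.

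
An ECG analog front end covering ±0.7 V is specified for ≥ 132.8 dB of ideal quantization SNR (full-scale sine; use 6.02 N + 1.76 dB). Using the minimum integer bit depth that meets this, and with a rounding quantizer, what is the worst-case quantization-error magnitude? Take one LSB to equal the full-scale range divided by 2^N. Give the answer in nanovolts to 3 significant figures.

167 nV

Range = 0.7 − (-0.7) = 1.4 V.
N ≥ (132.8 − 1.76)/6.02 = 21.767 → N_min = 22.
Step size = 1.4/4194304 V = 333.79 nV.
Half an LSB is 167 nV.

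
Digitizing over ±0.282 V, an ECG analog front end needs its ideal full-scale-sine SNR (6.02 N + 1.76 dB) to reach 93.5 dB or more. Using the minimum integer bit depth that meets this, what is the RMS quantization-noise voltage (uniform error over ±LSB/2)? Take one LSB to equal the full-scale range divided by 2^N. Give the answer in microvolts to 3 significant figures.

2.48 µV

Span: 0.282 V − (-0.282 V) = 0.564 V.
Solving 6.02 N ≥ 93.5 − 1.76: N ≥ 15.239. Round up → N = 16.
LSB = 0.564 V / 2^16 = 8.6060 µV.
σ_q = LSB/√12 = 8.6060 µV/3.4641 = 2.48 µV.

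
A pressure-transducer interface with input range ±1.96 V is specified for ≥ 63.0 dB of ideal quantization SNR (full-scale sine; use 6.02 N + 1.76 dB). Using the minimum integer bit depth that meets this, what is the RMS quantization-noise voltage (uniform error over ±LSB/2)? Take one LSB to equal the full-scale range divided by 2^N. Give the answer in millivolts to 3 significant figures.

Range = 1.96 − (-1.96) = 3.92 V.
6.02 N + 1.76 ≥ 63.0 gives N ≥ 10.173, so the minimum integer is 11.
LSB = 3.92 V ÷ 2^11 = 3.92/2048 V = 1.9141 mV.
V_rms = LSB/√12 = 0.553 mV.

0.553 mV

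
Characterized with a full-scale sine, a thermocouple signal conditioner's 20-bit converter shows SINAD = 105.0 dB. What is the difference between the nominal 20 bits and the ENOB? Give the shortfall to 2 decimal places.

2.85 bits

Effective bits = (105.0 − 1.76)/6.02 = 17.1495.
20 − 17.1495 = 2.85 bits below nominal.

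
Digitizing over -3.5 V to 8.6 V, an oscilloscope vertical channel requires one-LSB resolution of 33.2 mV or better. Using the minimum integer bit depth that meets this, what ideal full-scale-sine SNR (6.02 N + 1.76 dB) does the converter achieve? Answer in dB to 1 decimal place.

55.9 dB

Full-scale range = 8.6 V − (-3.5 V) = 12.1 V.
12.1 V / 33.2 mV = 364.5. Since 2^8 = 256 and 2^9 = 512, N = 9.
Ideal SNR at N = 9: 6.02·9 + 1.76 = 55.9 dB.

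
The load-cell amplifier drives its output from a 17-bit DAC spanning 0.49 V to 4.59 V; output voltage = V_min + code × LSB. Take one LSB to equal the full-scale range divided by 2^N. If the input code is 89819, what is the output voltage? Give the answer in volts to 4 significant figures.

Span: 4.59 V − (0.49 V) = 4.1 V. LSB = 4.1 V / 2^17.
Output = V_min + (89819/131072) × range = 0.49 + 0.685265 × 4.1 V
      = 0.49 V + 2.80958 V = 3.29958 V.

3.300 V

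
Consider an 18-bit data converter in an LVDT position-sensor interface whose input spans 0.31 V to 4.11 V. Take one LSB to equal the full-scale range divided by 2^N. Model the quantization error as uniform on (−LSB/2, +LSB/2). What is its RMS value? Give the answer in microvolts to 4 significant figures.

Range = 4.11 − (0.31) = 3.8 V.
LSB = 3.8 V / 2^18 = 14.4958 µV.
σ_q = LSB/√12 = 14.4958 µV/3.4641 = 4.185 µV.

4.185 µV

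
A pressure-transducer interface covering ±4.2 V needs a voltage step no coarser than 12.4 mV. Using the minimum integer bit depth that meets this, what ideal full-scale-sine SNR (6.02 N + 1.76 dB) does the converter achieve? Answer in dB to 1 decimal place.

Full-scale range = 4.2 V − (-4.2 V) = 8.4 V.
8.4 V / 12.4 mV = 677.4. Since 2^9 = 512 and 2^10 = 1024, N = 10.
SNR = 6.02 × 10 + 1.76 = 61.96 dB.

62.0 dB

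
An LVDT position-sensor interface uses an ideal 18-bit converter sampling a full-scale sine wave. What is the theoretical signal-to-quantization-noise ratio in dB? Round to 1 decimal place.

Ideal quantization SNR: 6.02 × 18 + 1.76 dB = 110.1 dB.

110.1 dB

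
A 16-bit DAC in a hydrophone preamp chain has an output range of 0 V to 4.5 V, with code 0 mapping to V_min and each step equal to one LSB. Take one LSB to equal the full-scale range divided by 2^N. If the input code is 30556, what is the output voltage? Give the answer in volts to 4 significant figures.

V_FS = 4.5 V. LSB = 4.5 V / 2^16.
Output = V_min + (30556/65536) × range = 0 + 0.466248 × 4.5 V
      = 0 + 2.09811 = 2.09811 V.

2.098 V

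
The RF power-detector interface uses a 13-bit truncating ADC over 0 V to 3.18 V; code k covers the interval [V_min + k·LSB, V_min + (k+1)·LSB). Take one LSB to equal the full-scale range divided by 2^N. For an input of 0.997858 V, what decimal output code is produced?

Span = 3.18 V. LSB = 3.18 V / 2^13 ≈ 388.2 µV.
V_in − V_min = 0.997858 − (0) = 0.997858 V.
Divide by LSB: 0.997858 × 8192/3.18 = 2570.5826.
Truncating gives code 2570.

2570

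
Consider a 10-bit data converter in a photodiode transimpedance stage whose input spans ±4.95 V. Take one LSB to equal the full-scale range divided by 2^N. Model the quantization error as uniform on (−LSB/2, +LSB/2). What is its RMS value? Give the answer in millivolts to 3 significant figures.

2.79 mV

The full-scale span is 4.95 − (-4.95) = 9.9 V.
Step size = 9.9/1024 V = 9.6680 mV.
V_rms = LSB/√12 = 9.6680 mV / √12 = 2.79 mV.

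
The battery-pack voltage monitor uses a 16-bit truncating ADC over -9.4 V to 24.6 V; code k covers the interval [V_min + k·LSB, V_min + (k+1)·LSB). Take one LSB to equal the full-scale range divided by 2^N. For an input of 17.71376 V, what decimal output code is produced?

52262

Full-scale range = 24.6 V − (-9.4 V) = 34 V. LSB = 34 V / 2^16 ≈ 0.5188 mV.
code = ⌊(V_in − V_min)/LSB⌋ = ⌊(V_in − V_min) × 2^16 / range⌋
     = ⌊(17.71376 − (-9.4)) × 65536 / 34⌋ = ⌊27.11376 × 65536/34⌋
     = ⌊52262.570⌋ = 52262.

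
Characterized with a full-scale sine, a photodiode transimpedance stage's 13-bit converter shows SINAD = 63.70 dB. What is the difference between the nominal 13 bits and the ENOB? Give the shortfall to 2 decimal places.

ENOB = (SINAD − 1.76)/6.02 = (63.70 − 1.76)/6.02 = 10.2890 bits.
13 − 10.2890 = 2.71 bits below nominal.

2.71 bits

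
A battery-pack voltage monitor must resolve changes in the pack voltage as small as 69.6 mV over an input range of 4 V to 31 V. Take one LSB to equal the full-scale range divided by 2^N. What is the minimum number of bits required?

Range = 31 − (4) = 27 V.
Need 2^N ≥ 27 V / 69.6 mV = 387.9 → N_min = 9.

9 bits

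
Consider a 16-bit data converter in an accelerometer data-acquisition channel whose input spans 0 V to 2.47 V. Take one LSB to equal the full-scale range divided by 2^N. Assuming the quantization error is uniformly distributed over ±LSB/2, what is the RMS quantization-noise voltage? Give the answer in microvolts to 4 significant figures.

10.88 µV

Span = 2.47 V.
Step size = 2.47/65536 V = 37.6892 µV.
RMS of a uniform error over width LSB is LSB/√12 = 10.88 µV.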